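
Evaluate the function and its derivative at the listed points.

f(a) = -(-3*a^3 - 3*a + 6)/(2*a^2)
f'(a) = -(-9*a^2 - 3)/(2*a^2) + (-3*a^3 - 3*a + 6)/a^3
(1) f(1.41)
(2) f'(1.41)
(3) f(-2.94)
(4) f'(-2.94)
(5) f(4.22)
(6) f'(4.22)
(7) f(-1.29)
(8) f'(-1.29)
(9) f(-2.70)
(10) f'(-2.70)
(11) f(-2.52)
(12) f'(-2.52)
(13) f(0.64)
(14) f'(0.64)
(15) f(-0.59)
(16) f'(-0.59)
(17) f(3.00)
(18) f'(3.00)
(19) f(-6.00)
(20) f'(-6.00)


(1) = 1.67
(2) = 2.89
(3) = -5.27
(4) = 1.09
(5) = 6.52
(6) = 1.50
(7) = -4.90
(8) = -2.20
(9) = -5.02
(10) = 0.99
(11) = -4.85
(12) = 0.89
(13) = -4.02
(14) = 20.73
(15) = -12.05
(16) = -32.02
(17) = 4.67
(18) = 1.56
(19) = -9.33
(20) = 1.43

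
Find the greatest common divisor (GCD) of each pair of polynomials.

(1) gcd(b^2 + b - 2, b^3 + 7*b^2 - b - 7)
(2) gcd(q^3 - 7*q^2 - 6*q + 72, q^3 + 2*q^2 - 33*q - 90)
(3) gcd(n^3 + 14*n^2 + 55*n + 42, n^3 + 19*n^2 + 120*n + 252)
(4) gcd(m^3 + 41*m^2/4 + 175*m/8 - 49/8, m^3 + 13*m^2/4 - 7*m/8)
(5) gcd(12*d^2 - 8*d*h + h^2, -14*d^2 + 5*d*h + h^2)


(1) = gcd((b - 1)*(b + 2), (b - 1)*(b + 1)*(b + 7)) = b - 1
(2) = q^2 - 3*q - 18
(3) = n^2 + 13*n + 42
(4) = gcd((m - 1/4)*(m + 7/2)*(m + 7), m*(m - 1/4)*(m + 7/2)) = m^2 + 13*m/4 - 7/8
(5) = gcd((-6*d + h)*(-2*d + h), (-2*d + h)*(7*d + h)) = 2*d - h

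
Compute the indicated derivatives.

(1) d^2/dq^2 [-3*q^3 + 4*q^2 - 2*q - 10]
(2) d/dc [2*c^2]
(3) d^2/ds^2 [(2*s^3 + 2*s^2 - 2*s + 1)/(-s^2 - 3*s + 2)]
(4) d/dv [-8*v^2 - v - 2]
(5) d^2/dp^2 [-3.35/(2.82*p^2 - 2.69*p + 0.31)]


(1) = 8 - 18*q
(2) = 4*c
(3) = 14*(-2*s^3 + 3*s^2 - 3*s - 1)/(s^6 + 9*s^5 + 21*s^4 - 9*s^3 - 42*s^2 + 36*s - 8)
(4) = -16*v - 1
(5) = (53.28108*p^2 - 50.82486*p - 3.35*(5.64*p - 2.69)*(11.28*p - 5.38) + 5.85714)/(2.82*p^2 - 2.69*p + 0.31)^3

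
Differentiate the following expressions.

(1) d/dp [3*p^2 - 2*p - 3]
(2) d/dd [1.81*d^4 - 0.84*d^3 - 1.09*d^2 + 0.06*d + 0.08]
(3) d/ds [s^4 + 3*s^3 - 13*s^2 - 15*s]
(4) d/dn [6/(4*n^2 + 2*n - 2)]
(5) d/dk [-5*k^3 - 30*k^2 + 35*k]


(1) = 6*p - 2
(2) = 7.24*d^3 - 2.52*d^2 - 2.18*d + 0.06
(3) = 4*s^3 + 9*s^2 - 26*s - 15
(4) = 3*(-4*n - 1)/(2*n^2 + n - 1)^2
(5) = -15*k^2 - 60*k + 35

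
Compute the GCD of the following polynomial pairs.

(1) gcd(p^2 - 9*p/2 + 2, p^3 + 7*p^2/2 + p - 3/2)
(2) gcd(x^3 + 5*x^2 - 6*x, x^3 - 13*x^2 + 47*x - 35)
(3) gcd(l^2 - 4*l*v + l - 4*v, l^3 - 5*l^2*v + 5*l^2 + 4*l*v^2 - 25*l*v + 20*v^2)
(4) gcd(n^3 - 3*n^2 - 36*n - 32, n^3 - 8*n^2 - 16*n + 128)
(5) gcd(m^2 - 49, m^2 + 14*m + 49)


(1) = p - 1/2
(2) = x - 1
(3) = -l + 4*v
(4) = gcd((n - 8)*(n + 1)*(n + 4), (n - 8)*(n - 4)*(n + 4)) = n^2 - 4*n - 32
(5) = gcd((m - 7)*(m + 7), (m + 7)^2) = m + 7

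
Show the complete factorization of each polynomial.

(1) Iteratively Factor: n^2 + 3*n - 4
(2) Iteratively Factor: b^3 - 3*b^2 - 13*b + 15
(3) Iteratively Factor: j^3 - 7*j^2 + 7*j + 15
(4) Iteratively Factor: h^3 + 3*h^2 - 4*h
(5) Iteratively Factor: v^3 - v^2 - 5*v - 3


(1) = (n - 1)*(n + 4)
(2) = (b - 5)*(b^2 + 2*b - 3) = (b - 5)*(b - 1)*(b + 3)
(3) = (j - 5)*(j^2 - 2*j - 3) = (j - 5)*(j + 1)*(j - 3)
(4) = (h - 1)*(h^2 + 4*h) = (h - 1)*(h + 4)*(h)
(5) = (v - 3)*(v^2 + 2*v + 1) = (v - 3)*(v + 1)*(v + 1)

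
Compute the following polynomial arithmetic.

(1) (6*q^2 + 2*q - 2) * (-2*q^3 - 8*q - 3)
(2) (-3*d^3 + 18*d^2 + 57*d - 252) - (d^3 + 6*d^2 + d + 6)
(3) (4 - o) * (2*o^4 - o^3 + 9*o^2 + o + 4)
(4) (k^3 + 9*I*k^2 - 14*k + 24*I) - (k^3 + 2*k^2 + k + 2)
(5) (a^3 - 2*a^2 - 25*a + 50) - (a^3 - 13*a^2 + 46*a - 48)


(1) = -12*q^5 - 4*q^4 - 44*q^3 - 34*q^2 + 10*q + 6
(2) = -4*d^3 + 12*d^2 + 56*d - 258
(3) = -2*o^5 + 9*o^4 - 13*o^3 + 35*o^2 + 16
(4) = -2*k^2 + 9*I*k^2 - 15*k - 2 + 24*I
(5) = 11*a^2 - 71*a + 98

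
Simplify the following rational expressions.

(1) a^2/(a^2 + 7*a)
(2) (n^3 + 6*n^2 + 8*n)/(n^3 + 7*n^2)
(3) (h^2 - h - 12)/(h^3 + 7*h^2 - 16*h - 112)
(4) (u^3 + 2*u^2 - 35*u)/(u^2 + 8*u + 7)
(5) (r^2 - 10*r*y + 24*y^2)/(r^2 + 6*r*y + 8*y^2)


(1) = a/(a + 7)
(2) = (n^2 + 6*n + 8)/(n^2 + 7*n)
(3) = (h + 3)/(h^2 + 11*h + 28)
(4) = (u^2 - 5*u)/(u + 1)
(5) = (r^2 - 10*r*y + 24*y^2)/(r^2 + 6*r*y + 8*y^2)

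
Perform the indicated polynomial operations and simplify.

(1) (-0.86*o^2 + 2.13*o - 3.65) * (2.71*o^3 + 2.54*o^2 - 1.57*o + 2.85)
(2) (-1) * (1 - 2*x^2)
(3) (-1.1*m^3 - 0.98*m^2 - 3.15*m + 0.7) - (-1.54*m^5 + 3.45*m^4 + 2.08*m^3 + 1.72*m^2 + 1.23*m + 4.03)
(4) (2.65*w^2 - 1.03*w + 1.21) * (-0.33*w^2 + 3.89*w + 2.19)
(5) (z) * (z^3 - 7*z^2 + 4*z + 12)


(1) = -2.3306*o^5 + 3.5879*o^4 - 3.1311*o^3 - 15.0661*o^2 + 11.801*o - 10.4025
(2) = 2*x^2 - 1
(3) = 1.54*m^5 - 3.45*m^4 - 3.18*m^3 - 2.7*m^2 - 4.38*m - 3.33
(4) = -0.8745*w^4 + 10.6484*w^3 + 1.3975*w^2 + 2.4512*w + 2.6499
(5) = z^4 - 7*z^3 + 4*z^2 + 12*z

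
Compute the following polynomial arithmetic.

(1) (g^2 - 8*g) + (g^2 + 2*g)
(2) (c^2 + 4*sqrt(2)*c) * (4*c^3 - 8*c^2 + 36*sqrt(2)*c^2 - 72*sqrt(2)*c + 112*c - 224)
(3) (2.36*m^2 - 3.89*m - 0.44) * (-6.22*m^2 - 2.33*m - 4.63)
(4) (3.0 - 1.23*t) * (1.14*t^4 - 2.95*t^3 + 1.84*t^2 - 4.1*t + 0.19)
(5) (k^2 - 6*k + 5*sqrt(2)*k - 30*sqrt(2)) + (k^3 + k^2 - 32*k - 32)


(1) = 2*g^2 - 6*g
(2) = 4*c^5 - 8*c^4 + 52*sqrt(2)*c^4 - 104*sqrt(2)*c^3 + 400*c^3 - 800*c^2 + 448*sqrt(2)*c^2 - 896*sqrt(2)*c
(3) = -14.6792*m^4 + 18.697*m^3 + 0.8737*m^2 + 19.0359*m + 2.0372
(4) = -1.4022*t^5 + 7.0485*t^4 - 11.1132*t^3 + 10.563*t^2 - 12.5337*t + 0.57
(5) = k^3 + 2*k^2 - 38*k + 5*sqrt(2)*k - 30*sqrt(2) - 32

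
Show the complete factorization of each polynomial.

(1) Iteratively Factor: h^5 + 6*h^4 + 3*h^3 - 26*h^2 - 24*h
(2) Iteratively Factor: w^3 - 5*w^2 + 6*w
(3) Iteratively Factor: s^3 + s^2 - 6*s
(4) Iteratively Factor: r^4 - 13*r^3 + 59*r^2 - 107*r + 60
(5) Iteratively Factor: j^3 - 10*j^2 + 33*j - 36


(1) = (h)*(h^4 + 6*h^3 + 3*h^2 - 26*h - 24) = h*(h - 2)*(h^3 + 8*h^2 + 19*h + 12) = h*(h - 2)*(h + 3)*(h^2 + 5*h + 4) = h*(h - 2)*(h + 3)*(h + 4)*(h + 1)
(2) = (w - 2)*(w^2 - 3*w) = (w - 3)*(w - 2)*(w)
(3) = (s - 2)*(s^2 + 3*s) = s*(s - 2)*(s + 3)
(4) = (r - 4)*(r^3 - 9*r^2 + 23*r - 15) = (r - 4)*(r - 1)*(r^2 - 8*r + 15) = (r - 5)*(r - 4)*(r - 1)*(r - 3)
(5) = (j - 4)*(j^2 - 6*j + 9) = (j - 4)*(j - 3)*(j - 3)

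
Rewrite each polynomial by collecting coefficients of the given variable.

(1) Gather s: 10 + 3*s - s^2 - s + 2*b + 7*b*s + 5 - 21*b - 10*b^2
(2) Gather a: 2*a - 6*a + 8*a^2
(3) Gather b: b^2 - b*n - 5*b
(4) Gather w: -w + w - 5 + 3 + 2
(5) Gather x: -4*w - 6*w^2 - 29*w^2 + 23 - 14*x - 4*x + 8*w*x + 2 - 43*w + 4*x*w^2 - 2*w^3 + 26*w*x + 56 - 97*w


(1) = -10*b^2 - 19*b - s^2 + s*(7*b + 2) + 15
(2) = 8*a^2 - 4*a
(3) = b^2 + b*(-n - 5)
(4) = 0
(5) = -2*w^3 - 35*w^2 - 144*w + x*(4*w^2 + 34*w - 18) + 81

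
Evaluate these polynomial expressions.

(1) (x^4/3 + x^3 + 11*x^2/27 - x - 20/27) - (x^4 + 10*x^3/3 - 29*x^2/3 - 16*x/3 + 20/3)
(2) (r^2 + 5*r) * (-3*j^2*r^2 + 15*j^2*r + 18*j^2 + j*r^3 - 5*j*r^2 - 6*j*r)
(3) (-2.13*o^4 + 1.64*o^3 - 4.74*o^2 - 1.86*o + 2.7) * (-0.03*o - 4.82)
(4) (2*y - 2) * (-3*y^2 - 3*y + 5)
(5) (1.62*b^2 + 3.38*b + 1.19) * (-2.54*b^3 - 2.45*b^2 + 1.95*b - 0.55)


(1) = -2*x^4/3 - 7*x^3/3 + 272*x^2/27 + 13*x/3 - 200/27
(2) = -3*j^2*r^4 + 93*j^2*r^2 + 90*j^2*r + j*r^5 - 31*j*r^3 - 30*j*r^2
(3) = 0.0639*o^5 + 10.2174*o^4 - 7.7626*o^3 + 22.9026*o^2 + 8.8842*o - 13.014
(4) = -6*y^3 + 16*y - 10
(5) = -4.1148*b^5 - 12.5542*b^4 - 8.1446*b^3 + 2.7845*b^2 + 0.4615*b - 0.6545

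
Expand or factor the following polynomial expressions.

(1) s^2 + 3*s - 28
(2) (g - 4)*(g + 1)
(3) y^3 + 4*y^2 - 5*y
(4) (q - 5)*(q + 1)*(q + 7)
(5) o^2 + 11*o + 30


(1) = (s - 4)*(s + 7)
(2) = g^2 - 3*g - 4
(3) = y*(y - 1)*(y + 5)
(4) = q^3 + 3*q^2 - 33*q - 35
(5) = (o + 5)*(o + 6)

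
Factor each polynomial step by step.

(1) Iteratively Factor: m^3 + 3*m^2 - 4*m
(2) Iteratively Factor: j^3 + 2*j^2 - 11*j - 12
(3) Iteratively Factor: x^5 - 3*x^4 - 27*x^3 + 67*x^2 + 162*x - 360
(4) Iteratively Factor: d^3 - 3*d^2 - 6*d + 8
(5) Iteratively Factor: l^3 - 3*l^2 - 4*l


(1) = (m)*(m^2 + 3*m - 4) = m*(m + 4)*(m - 1)
(2) = (j + 1)*(j^2 + j - 12) = (j - 3)*(j + 1)*(j + 4)
(3) = (x - 5)*(x^4 + 2*x^3 - 17*x^2 - 18*x + 72) = (x - 5)*(x - 2)*(x^3 + 4*x^2 - 9*x - 36) = (x - 5)*(x - 2)*(x + 3)*(x^2 + x - 12) = (x - 5)*(x - 2)*(x + 3)*(x + 4)*(x - 3)
(4) = (d + 2)*(d^2 - 5*d + 4) = (d - 4)*(d + 2)*(d - 1)
(5) = (l - 4)*(l^2 + l) = l*(l - 4)*(l + 1)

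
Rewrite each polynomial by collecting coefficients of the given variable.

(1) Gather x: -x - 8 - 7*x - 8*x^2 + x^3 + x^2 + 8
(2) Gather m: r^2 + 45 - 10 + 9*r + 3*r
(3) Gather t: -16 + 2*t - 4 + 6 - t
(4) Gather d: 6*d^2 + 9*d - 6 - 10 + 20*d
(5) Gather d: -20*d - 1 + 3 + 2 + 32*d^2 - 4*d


(1) = x^3 - 7*x^2 - 8*x
(2) = r^2 + 12*r + 35
(3) = t - 14
(4) = 6*d^2 + 29*d - 16
(5) = 32*d^2 - 24*d + 4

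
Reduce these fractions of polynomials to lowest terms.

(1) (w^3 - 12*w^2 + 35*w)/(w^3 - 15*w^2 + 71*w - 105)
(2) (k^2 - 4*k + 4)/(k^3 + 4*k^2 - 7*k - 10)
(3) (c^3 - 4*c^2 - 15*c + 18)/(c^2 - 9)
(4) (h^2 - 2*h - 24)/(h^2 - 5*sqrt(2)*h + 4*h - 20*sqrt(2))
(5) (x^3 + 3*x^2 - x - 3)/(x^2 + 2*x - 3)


(1) = w/(w - 3)
(2) = (k - 2)/(k^2 + 6*k + 5)
(3) = (c^2 - 7*c + 6)/(c - 3)
(4) = (h - 6)/(h - 5*sqrt(2))
(5) = x + 1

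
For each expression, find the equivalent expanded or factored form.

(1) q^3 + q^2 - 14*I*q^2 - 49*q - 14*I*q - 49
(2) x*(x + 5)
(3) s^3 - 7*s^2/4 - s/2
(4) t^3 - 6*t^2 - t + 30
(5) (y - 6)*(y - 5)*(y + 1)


(1) = (q + 1)*(q - 7*I)^2
(2) = x^2 + 5*x
(3) = s*(s - 2)*(s + 1/4)
(4) = (t - 5)*(t - 3)*(t + 2)
(5) = y^3 - 10*y^2 + 19*y + 30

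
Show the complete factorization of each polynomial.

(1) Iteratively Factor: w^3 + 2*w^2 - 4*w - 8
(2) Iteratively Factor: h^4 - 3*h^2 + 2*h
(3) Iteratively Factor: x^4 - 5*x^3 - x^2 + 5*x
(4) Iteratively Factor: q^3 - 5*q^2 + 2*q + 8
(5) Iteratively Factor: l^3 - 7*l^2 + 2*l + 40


(1) = (w - 2)*(w^2 + 4*w + 4) = (w - 2)*(w + 2)*(w + 2)
(2) = (h - 1)*(h^3 + h^2 - 2*h) = (h - 1)*(h + 2)*(h^2 - h) = (h - 1)^2*(h + 2)*(h)
(3) = (x - 5)*(x^3 - x) = (x - 5)*(x + 1)*(x^2 - x) = x*(x - 5)*(x + 1)*(x - 1)
(4) = (q - 4)*(q^2 - q - 2) = (q - 4)*(q - 2)*(q + 1)
(5) = (l + 2)*(l^2 - 9*l + 20) = (l - 5)*(l + 2)*(l - 4)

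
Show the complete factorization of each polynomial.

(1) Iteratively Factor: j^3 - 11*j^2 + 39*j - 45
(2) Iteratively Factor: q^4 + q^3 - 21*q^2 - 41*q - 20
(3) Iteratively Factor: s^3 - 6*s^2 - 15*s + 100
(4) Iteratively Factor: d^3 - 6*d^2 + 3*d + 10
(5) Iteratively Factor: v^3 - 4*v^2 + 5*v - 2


(1) = (j - 3)*(j^2 - 8*j + 15) = (j - 3)^2*(j - 5)
(2) = (q + 4)*(q^3 - 3*q^2 - 9*q - 5) = (q + 1)*(q + 4)*(q^2 - 4*q - 5) = (q - 5)*(q + 1)*(q + 4)*(q + 1)
(3) = (s + 4)*(s^2 - 10*s + 25) = (s - 5)*(s + 4)*(s - 5)
(4) = (d + 1)*(d^2 - 7*d + 10) = (d - 2)*(d + 1)*(d - 5)
(5) = (v - 2)*(v^2 - 2*v + 1) = (v - 2)*(v - 1)*(v - 1)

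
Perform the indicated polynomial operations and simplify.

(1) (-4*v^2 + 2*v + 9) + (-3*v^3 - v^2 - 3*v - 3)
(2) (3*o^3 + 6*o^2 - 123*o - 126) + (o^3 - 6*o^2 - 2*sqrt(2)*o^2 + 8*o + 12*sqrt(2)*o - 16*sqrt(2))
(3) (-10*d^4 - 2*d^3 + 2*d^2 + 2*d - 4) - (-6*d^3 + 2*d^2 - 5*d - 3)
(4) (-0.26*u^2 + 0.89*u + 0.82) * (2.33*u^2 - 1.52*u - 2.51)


(1) = -3*v^3 - 5*v^2 - v + 6
(2) = 4*o^3 - 2*sqrt(2)*o^2 - 115*o + 12*sqrt(2)*o - 126 - 16*sqrt(2)
(3) = -10*d^4 + 4*d^3 + 7*d - 1
(4) = -0.6058*u^4 + 2.4689*u^3 + 1.2104*u^2 - 3.4803*u - 2.0582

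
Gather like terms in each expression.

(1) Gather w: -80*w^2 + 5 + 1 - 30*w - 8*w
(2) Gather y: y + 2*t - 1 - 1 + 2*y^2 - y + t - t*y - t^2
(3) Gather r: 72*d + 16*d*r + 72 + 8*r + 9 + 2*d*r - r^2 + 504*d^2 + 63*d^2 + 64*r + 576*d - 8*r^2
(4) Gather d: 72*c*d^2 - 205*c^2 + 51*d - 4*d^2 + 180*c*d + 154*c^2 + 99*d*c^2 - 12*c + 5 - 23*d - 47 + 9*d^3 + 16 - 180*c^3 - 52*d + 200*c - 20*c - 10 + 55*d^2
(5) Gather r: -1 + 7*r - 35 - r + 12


(1) = -80*w^2 - 38*w + 6
(2) = -t^2 - t*y + 3*t + 2*y^2 - 2
(3) = 567*d^2 + 648*d - 9*r^2 + r*(18*d + 72) + 81
(4) = -180*c^3 - 51*c^2 + 168*c + 9*d^3 + d^2*(72*c + 51) + d*(99*c^2 + 180*c - 24) - 36
(5) = 6*r - 24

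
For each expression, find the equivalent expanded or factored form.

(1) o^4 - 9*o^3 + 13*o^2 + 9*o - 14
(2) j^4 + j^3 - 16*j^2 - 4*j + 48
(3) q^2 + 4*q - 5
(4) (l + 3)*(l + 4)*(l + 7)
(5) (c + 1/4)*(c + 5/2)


(1) = (o - 7)*(o - 2)*(o - 1)*(o + 1)
(2) = (j - 3)*(j - 2)*(j + 2)*(j + 4)
(3) = (q - 1)*(q + 5)
(4) = l^3 + 14*l^2 + 61*l + 84
(5) = c^2 + 11*c/4 + 5/8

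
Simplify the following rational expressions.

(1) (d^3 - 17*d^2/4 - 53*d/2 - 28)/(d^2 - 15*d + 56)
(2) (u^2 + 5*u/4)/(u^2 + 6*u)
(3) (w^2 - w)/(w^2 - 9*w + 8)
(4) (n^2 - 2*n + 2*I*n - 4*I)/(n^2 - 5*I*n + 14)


(1) = (4*d^2 + 15*d + 14)/(4*d - 28)
(2) = (4*u + 5)/(4*u + 24)
(3) = w/(w - 8)
(4) = (n - 2)/(n - 7*I)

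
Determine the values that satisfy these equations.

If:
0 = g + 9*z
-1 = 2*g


Then:
g = -1/2
z = 1/18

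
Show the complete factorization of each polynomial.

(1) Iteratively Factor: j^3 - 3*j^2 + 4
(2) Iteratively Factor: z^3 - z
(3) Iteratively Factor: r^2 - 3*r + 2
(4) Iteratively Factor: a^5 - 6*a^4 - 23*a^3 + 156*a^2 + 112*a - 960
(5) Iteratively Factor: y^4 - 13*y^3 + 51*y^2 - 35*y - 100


(1) = (j - 2)*(j^2 - j - 2) = (j - 2)^2*(j + 1)
(2) = (z - 1)*(z^2 + z) = z*(z - 1)*(z + 1)
(3) = (r - 1)*(r - 2)
(4) = (a - 4)*(a^4 - 2*a^3 - 31*a^2 + 32*a + 240) = (a - 4)*(a + 3)*(a^3 - 5*a^2 - 16*a + 80) = (a - 4)*(a + 3)*(a + 4)*(a^2 - 9*a + 20) = (a - 5)*(a - 4)*(a + 3)*(a + 4)*(a - 4)
(5) = (y - 5)*(y^3 - 8*y^2 + 11*y + 20) = (y - 5)*(y + 1)*(y^2 - 9*y + 20) = (y - 5)^2*(y + 1)*(y - 4)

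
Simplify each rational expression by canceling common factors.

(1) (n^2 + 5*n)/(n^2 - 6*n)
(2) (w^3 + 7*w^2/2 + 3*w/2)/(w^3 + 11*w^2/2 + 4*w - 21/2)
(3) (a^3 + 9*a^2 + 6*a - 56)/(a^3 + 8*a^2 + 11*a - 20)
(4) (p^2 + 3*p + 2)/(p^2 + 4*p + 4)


(1) = (n + 5)/(n - 6)
(2) = (2*w^2 + w)/(2*w^2 + 5*w - 7)
(3) = (a^2 + 5*a - 14)/(a^2 + 4*a - 5)
(4) = (p + 1)/(p + 2)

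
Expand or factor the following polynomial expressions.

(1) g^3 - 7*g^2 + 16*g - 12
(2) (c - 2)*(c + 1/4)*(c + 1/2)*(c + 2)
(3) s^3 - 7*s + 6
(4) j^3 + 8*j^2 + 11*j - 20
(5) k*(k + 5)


(1) = (g - 3)*(g - 2)^2
(2) = c^4 + 3*c^3/4 - 31*c^2/8 - 3*c - 1/2
(3) = (s - 2)*(s - 1)*(s + 3)
(4) = (j - 1)*(j + 4)*(j + 5)
(5) = k^2 + 5*k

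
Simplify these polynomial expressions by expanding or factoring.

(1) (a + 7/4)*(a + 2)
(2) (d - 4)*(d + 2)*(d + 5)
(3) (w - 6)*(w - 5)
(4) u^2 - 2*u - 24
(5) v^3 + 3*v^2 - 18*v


(1) = a^2 + 15*a/4 + 7/2
(2) = d^3 + 3*d^2 - 18*d - 40
(3) = w^2 - 11*w + 30
(4) = (u - 6)*(u + 4)
(5) = v*(v - 3)*(v + 6)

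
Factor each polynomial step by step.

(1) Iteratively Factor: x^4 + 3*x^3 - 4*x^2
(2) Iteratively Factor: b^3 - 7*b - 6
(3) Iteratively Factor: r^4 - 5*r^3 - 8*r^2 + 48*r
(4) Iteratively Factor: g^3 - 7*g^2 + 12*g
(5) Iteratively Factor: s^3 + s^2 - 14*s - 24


(1) = (x - 1)*(x^3 + 4*x^2) = (x - 1)*(x + 4)*(x^2) = x*(x - 1)*(x + 4)*(x)
(2) = (b + 2)*(b^2 - 2*b - 3) = (b - 3)*(b + 2)*(b + 1)
(3) = (r - 4)*(r^3 - r^2 - 12*r) = (r - 4)^2*(r^2 + 3*r) = r*(r - 4)^2*(r + 3)
(4) = (g - 4)*(g^2 - 3*g) = (g - 4)*(g - 3)*(g)
(5) = (s - 4)*(s^2 + 5*s + 6) = (s - 4)*(s + 2)*(s + 3)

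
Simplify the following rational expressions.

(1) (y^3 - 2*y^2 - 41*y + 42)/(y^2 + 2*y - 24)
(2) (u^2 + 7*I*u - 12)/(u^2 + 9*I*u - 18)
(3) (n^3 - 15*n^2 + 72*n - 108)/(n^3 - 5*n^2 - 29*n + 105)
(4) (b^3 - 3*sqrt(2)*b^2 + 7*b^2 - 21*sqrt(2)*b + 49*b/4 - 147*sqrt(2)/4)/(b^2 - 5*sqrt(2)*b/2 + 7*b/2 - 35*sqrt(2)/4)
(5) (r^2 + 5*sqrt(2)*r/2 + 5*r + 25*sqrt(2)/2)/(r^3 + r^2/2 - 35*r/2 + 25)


(1) = (y^2 - 8*y + 7)/(y - 4)
(2) = (u + 4*I)/(u + 6*I)
(3) = (n^2 - 12*n + 36)/(n^2 - 2*n - 35)
(4) = (16*b^2 + b*(56 - 48*sqrt(2)) - 168*sqrt(2))/(16*b - 40*sqrt(2))
(5) = (4*r + 10*sqrt(2))/(4*r^2 - 18*r + 20)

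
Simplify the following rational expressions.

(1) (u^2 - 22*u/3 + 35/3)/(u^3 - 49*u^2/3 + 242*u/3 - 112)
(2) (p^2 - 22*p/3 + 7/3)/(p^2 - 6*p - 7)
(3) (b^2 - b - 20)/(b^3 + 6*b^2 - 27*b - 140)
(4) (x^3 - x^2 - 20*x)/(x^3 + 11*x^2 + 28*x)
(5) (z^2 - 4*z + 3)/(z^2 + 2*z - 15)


(1) = (u - 5)/(u^2 - 14*u + 48)
(2) = (3*p - 1)/(3*p + 3)
(3) = 1/(b + 7)
(4) = (x - 5)/(x + 7)
(5) = (z - 1)/(z + 5)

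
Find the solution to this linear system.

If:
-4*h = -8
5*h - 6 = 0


Then:
No Solution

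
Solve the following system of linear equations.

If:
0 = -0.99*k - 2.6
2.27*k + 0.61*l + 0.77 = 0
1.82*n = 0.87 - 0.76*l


Then:
k = -2.63
l = 8.51
n = -3.08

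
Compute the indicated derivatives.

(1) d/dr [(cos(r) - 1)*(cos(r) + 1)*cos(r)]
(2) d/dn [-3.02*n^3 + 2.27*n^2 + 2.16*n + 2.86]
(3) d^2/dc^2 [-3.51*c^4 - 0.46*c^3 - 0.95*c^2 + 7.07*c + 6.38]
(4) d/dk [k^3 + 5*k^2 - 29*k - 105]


(1) = (1 - 3*cos(r)^2)*sin(r)
(2) = -9.06*n^2 + 4.54*n + 2.16
(3) = -42.12*c^2 - 2.76*c - 1.9
(4) = 3*k^2 + 10*k - 29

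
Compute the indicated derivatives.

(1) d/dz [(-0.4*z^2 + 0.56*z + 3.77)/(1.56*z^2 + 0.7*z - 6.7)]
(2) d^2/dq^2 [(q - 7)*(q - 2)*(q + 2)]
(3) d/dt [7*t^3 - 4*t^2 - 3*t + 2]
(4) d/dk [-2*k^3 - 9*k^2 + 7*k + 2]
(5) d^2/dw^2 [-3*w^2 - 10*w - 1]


(1) = (-1.1536*z^2 - 6.4024*z - 6.391)/(2.4336*z^4 + 2.184*z^3 - 20.414*z^2 - 9.38*z + 44.89)
(2) = 6*q - 14
(3) = 21*t^2 - 8*t - 3
(4) = -6*k^2 - 18*k + 7
(5) = -6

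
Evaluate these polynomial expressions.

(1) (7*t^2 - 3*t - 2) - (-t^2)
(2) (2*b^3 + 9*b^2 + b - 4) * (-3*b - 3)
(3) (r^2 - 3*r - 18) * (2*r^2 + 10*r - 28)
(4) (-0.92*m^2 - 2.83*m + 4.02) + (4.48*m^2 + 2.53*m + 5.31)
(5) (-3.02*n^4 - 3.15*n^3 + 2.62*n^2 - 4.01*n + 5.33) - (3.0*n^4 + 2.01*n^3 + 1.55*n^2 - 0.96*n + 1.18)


(1) = 8*t^2 - 3*t - 2
(2) = -6*b^4 - 33*b^3 - 30*b^2 + 9*b + 12
(3) = 2*r^4 + 4*r^3 - 94*r^2 - 96*r + 504
(4) = 3.56*m^2 - 0.3*m + 9.33
(5) = -6.02*n^4 - 5.16*n^3 + 1.07*n^2 - 3.05*n + 4.15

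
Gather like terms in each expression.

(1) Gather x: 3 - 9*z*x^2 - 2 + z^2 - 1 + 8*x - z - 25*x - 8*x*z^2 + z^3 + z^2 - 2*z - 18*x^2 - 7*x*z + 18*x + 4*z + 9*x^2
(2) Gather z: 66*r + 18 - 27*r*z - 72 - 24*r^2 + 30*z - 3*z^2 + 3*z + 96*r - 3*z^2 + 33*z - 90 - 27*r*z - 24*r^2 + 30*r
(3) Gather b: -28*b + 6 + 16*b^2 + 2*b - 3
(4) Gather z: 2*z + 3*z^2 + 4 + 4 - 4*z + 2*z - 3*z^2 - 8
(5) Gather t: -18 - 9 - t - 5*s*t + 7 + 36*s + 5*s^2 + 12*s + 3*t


(1) = x^2*(-9*z - 9) + x*(-8*z^2 - 7*z + 1) + z^3 + 2*z^2 + z
(2) = -48*r^2 + 192*r - 6*z^2 + z*(66 - 54*r) - 144
(3) = 16*b^2 - 26*b + 3
(4) = 0
(5) = 5*s^2 + 48*s + t*(2 - 5*s) - 20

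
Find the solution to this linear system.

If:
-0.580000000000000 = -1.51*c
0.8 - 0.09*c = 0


Then:
No Solution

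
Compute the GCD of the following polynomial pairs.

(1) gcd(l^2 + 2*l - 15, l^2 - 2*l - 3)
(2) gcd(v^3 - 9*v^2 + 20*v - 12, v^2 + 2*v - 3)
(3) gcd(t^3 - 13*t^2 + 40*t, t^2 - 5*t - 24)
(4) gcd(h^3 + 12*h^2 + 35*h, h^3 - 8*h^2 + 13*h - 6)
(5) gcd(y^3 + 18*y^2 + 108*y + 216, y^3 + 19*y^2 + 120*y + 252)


(1) = l - 3
(2) = gcd((v - 6)*(v - 2)*(v - 1), (v - 1)*(v + 3)) = v - 1
(3) = gcd(t*(t - 8)*(t - 5), (t - 8)*(t + 3)) = t - 8
(4) = gcd(h*(h + 5)*(h + 7), (h - 6)*(h - 1)^2) = 1
(5) = y^2 + 12*y + 36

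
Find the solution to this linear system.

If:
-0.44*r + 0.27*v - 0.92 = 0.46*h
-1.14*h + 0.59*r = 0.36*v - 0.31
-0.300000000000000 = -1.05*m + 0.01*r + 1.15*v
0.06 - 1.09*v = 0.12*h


Then:
h = -0.53
m = 0.40
r = -1.47
v = 0.11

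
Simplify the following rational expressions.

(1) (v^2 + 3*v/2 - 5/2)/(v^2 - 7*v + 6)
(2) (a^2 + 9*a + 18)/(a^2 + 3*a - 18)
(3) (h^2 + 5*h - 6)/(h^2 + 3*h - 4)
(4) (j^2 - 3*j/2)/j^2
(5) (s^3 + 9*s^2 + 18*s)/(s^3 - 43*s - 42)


(1) = (2*v + 5)/(2*v - 12)
(2) = (a + 3)/(a - 3)
(3) = (h + 6)/(h + 4)
(4) = (2*j - 3)/(2*j)
(5) = (s^2 + 3*s)/(s^2 - 6*s - 7)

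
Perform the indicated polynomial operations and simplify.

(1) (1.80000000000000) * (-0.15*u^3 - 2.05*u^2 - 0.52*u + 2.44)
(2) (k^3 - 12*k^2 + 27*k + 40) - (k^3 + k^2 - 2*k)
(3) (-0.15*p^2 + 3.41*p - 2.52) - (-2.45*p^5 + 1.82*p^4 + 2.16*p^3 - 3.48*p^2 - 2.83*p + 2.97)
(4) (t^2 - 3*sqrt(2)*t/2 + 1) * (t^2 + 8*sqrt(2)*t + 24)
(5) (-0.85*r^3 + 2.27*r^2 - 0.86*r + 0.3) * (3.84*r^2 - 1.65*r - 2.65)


(1) = -0.27*u^3 - 3.69*u^2 - 0.936*u + 4.392
(2) = -13*k^2 + 29*k + 40
(3) = 2.45*p^5 - 1.82*p^4 - 2.16*p^3 + 3.33*p^2 + 6.24*p - 5.49
(4) = t^4 + 13*sqrt(2)*t^3/2 + t^2 - 28*sqrt(2)*t + 24
(5) = -3.264*r^5 + 10.1193*r^4 - 4.7954*r^3 - 3.4445*r^2 + 1.784*r - 0.795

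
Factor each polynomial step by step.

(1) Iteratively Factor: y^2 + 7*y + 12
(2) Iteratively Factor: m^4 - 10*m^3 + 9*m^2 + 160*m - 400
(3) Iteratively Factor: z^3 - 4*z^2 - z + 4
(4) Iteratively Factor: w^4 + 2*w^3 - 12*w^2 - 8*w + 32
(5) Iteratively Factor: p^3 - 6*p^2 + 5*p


(1) = (y + 4)*(y + 3)
(2) = (m - 5)*(m^3 - 5*m^2 - 16*m + 80) = (m - 5)^2*(m^2 - 16) = (m - 5)^2*(m - 4)*(m + 4)
(3) = (z - 4)*(z^2 - 1) = (z - 4)*(z + 1)*(z - 1)
(4) = (w + 2)*(w^3 - 12*w + 16) = (w + 2)*(w + 4)*(w^2 - 4*w + 4) = (w - 2)*(w + 2)*(w + 4)*(w - 2)
(5) = (p - 5)*(p^2 - p) = p*(p - 5)*(p - 1)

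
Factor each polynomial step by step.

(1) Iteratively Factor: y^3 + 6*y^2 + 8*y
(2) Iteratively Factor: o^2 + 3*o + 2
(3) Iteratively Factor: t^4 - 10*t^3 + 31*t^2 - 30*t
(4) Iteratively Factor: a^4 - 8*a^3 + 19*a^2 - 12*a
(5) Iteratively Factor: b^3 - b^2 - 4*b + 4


(1) = (y + 4)*(y^2 + 2*y) = (y + 2)*(y + 4)*(y)
(2) = (o + 2)*(o + 1)
(3) = (t - 3)*(t^3 - 7*t^2 + 10*t) = t*(t - 3)*(t^2 - 7*t + 10) = t*(t - 5)*(t - 3)*(t - 2)
(4) = (a - 4)*(a^3 - 4*a^2 + 3*a) = a*(a - 4)*(a^2 - 4*a + 3) = a*(a - 4)*(a - 1)*(a - 3)
(5) = (b - 2)*(b^2 + b - 2) = (b - 2)*(b - 1)*(b + 2)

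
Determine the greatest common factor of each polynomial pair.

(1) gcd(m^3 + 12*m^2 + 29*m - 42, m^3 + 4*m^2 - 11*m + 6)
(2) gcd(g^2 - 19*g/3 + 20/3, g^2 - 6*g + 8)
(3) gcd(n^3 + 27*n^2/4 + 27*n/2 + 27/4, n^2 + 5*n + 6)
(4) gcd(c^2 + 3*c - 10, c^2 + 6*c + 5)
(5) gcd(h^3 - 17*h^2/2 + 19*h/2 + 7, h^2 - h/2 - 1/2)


(1) = m^2 + 5*m - 6
(2) = gcd((g - 5)*(g - 4/3), (g - 4)*(g - 2)) = 1
(3) = n + 3
(4) = c + 5
(5) = gcd((h - 7)*(h - 2)*(h + 1/2), (h - 1)*(h + 1/2)) = h + 1/2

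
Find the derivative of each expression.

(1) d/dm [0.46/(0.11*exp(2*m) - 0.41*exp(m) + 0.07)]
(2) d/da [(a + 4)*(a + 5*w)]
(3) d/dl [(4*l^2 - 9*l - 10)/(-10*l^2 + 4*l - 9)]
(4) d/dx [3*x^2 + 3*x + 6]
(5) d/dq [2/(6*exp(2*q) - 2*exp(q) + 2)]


(1) = (0.1886 - 0.1012*exp(m))*exp(m)/(0.11*exp(2*m) - 0.41*exp(m) + 0.07)^2
(2) = 2*a + 5*w + 4
(3) = (-74*l^2 - 272*l + 121)/(100*l^4 - 80*l^3 + 196*l^2 - 72*l + 81)
(4) = 6*x + 3
(5) = (1 - 6*exp(q))*exp(q)/(3*exp(2*q) - exp(q) + 1)^2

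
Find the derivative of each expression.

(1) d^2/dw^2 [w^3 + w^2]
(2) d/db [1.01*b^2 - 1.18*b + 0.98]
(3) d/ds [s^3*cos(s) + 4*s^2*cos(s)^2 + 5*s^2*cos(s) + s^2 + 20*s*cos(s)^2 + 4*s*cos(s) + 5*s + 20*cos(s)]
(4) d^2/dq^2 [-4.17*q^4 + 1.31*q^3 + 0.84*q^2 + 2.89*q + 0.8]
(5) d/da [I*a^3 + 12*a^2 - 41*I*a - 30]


(1) = 6*w + 2
(2) = 2.02*b - 1.18
(3) = -s^3*sin(s) - 5*s^2*sin(s) - 4*s^2*sin(2*s) + 3*s^2*cos(s) - 4*s*sin(s) - 20*s*sin(2*s) + 8*s*cos(s)^2 + 10*s*cos(s) + 2*s - 20*sin(s) + 20*cos(s)^2 + 4*cos(s) + 5
(4) = -50.04*q^2 + 7.86*q + 1.68
(5) = 3*I*a^2 + 24*a - 41*I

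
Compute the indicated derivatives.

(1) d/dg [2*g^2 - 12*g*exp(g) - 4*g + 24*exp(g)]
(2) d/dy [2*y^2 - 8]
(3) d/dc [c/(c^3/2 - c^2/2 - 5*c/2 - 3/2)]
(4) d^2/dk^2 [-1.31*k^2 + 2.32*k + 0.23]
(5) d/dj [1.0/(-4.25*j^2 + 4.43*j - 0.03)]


(1) = -12*g*exp(g) + 4*g + 12*exp(g) - 4
(2) = 4*y
(3) = 2*(-2*c^2 + 3*c - 3)/(c^5 - 3*c^4 - 6*c^3 + 10*c^2 + 21*c + 9)
(4) = -2.62000000000000
(5) = (8.5*j - 4.43)/(4.25*j^2 - 4.43*j + 0.03)^2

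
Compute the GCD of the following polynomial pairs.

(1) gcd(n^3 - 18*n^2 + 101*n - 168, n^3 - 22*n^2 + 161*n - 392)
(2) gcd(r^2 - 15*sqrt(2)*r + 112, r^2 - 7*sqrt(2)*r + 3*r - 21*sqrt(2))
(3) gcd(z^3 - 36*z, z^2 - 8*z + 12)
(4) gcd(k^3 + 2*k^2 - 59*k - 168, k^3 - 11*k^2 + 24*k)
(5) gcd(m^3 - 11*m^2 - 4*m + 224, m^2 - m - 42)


(1) = n^2 - 15*n + 56
(2) = r - 7*sqrt(2)
(3) = gcd(z*(z - 6)*(z + 6), (z - 6)*(z - 2)) = z - 6
(4) = gcd((k - 8)*(k + 3)*(k + 7), k*(k - 8)*(k - 3)) = k - 8
(5) = gcd((m - 8)*(m - 7)*(m + 4), (m - 7)*(m + 6)) = m - 7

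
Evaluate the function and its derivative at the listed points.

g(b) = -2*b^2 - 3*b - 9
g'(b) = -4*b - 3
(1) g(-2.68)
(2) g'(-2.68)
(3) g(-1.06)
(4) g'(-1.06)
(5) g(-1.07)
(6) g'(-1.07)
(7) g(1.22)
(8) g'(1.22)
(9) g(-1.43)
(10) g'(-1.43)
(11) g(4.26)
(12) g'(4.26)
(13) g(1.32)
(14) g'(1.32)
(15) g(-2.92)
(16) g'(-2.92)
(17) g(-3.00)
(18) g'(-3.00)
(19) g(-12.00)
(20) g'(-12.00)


(1) = -15.32
(2) = 7.72
(3) = -8.07
(4) = 1.24
(5) = -8.08
(6) = 1.28
(7) = -15.64
(8) = -7.88
(9) = -8.80
(10) = 2.72
(11) = -58.08
(12) = -20.04
(13) = -16.44
(14) = -8.28
(15) = -17.29
(16) = 8.68
(17) = -18.00
(18) = 9.00
(19) = -261.00
(20) = 45.00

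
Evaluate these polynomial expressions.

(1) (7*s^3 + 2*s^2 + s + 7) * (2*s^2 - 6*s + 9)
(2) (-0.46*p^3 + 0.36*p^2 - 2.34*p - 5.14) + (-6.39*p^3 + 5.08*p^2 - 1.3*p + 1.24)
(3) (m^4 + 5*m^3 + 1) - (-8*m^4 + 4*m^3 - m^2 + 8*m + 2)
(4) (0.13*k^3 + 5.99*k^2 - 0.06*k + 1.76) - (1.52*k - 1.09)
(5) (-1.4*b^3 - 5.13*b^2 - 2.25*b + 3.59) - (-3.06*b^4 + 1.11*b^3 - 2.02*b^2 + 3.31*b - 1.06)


(1) = 14*s^5 - 38*s^4 + 53*s^3 + 26*s^2 - 33*s + 63
(2) = -6.85*p^3 + 5.44*p^2 - 3.64*p - 3.9
(3) = 9*m^4 + m^3 + m^2 - 8*m - 1
(4) = 0.13*k^3 + 5.99*k^2 - 1.58*k + 2.85
(5) = 3.06*b^4 - 2.51*b^3 - 3.11*b^2 - 5.56*b + 4.65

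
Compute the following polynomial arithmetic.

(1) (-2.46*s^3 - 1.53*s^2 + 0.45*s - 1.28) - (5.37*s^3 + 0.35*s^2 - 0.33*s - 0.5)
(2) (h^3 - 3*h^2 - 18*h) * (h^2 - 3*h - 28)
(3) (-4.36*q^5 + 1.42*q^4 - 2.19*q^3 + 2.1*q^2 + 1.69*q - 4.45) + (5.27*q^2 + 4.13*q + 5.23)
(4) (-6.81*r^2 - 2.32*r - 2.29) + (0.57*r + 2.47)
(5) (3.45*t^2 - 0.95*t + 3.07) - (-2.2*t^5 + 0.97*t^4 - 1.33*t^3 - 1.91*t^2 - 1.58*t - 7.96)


(1) = -7.83*s^3 - 1.88*s^2 + 0.78*s - 0.78
(2) = h^5 - 6*h^4 - 37*h^3 + 138*h^2 + 504*h
(3) = -4.36*q^5 + 1.42*q^4 - 2.19*q^3 + 7.37*q^2 + 5.82*q + 0.78
(4) = -6.81*r^2 - 1.75*r + 0.18
(5) = 2.2*t^5 - 0.97*t^4 + 1.33*t^3 + 5.36*t^2 + 0.63*t + 11.03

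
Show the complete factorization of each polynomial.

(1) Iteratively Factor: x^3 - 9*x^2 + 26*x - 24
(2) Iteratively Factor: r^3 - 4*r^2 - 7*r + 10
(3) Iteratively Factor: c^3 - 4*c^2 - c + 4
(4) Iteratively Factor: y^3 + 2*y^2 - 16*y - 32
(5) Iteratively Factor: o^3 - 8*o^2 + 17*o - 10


(1) = (x - 3)*(x^2 - 6*x + 8) = (x - 4)*(x - 3)*(x - 2)
(2) = (r - 1)*(r^2 - 3*r - 10) = (r - 1)*(r + 2)*(r - 5)
(3) = (c - 1)*(c^2 - 3*c - 4) = (c - 4)*(c - 1)*(c + 1)
(4) = (y - 4)*(y^2 + 6*y + 8) = (y - 4)*(y + 2)*(y + 4)
(5) = (o - 1)*(o^2 - 7*o + 10) = (o - 2)*(o - 1)*(o - 5)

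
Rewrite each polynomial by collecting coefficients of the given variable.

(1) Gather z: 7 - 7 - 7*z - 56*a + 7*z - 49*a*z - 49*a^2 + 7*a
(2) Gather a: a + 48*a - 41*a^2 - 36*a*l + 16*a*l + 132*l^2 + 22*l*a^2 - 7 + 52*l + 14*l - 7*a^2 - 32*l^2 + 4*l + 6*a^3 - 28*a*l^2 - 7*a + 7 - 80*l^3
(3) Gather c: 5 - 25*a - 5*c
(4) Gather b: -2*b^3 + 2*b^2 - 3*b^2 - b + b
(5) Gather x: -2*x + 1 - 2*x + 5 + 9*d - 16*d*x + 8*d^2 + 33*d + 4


(1) = -49*a^2 - 49*a*z - 49*a
(2) = 6*a^3 + a^2*(22*l - 48) + a*(-28*l^2 - 20*l + 42) - 80*l^3 + 100*l^2 + 70*l
(3) = -25*a - 5*c + 5
(4) = -2*b^3 - b^2
(5) = 8*d^2 + 42*d + x*(-16*d - 4) + 10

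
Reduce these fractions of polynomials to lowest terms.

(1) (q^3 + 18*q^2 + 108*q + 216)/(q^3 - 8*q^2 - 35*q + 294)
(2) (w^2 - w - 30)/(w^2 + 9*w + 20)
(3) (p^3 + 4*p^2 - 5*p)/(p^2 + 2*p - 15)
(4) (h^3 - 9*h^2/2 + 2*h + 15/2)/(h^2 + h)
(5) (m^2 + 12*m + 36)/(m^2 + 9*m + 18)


(1) = (q^2 + 12*q + 36)/(q^2 - 14*q + 49)
(2) = (w - 6)/(w + 4)
(3) = (p^2 - p)/(p - 3)
(4) = (2*h^2 - 11*h + 15)/(2*h)
(5) = (m + 6)/(m + 3)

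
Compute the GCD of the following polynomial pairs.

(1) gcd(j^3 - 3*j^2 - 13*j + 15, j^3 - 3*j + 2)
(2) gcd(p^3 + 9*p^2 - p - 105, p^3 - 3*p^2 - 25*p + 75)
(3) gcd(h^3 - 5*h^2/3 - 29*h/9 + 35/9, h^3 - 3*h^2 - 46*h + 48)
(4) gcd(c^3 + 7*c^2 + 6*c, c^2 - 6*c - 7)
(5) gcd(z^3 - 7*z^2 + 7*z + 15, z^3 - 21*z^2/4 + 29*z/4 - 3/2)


(1) = j - 1
(2) = gcd((p - 3)*(p + 5)*(p + 7), (p - 5)*(p - 3)*(p + 5)) = p^2 + 2*p - 15
(3) = h - 1
(4) = gcd(c*(c + 1)*(c + 6), (c - 7)*(c + 1)) = c + 1
(5) = gcd((z - 5)*(z - 3)*(z + 1), (z - 3)*(z - 2)*(z - 1/4)) = z - 3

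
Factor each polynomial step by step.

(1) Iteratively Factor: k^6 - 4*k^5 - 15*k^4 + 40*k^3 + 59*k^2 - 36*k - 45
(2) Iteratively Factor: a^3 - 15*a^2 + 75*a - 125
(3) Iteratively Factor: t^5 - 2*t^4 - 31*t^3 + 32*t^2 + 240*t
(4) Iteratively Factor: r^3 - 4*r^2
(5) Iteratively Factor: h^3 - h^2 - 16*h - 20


(1) = (k + 1)*(k^5 - 5*k^4 - 10*k^3 + 50*k^2 + 9*k - 45) = (k - 5)*(k + 1)*(k^4 - 10*k^2 + 9) = (k - 5)*(k - 1)*(k + 1)*(k^3 + k^2 - 9*k - 9) = (k - 5)*(k - 1)*(k + 1)*(k + 3)*(k^2 - 2*k - 3) = (k - 5)*(k - 1)*(k + 1)^2*(k + 3)*(k - 3)
(2) = (a - 5)*(a^2 - 10*a + 25) = (a - 5)^2*(a - 5)
(3) = (t)*(t^4 - 2*t^3 - 31*t^2 + 32*t + 240) = t*(t - 5)*(t^3 + 3*t^2 - 16*t - 48) = t*(t - 5)*(t + 4)*(t^2 - t - 12) = t*(t - 5)*(t + 3)*(t + 4)*(t - 4)
(4) = (r)*(r^2 - 4*r) = r*(r - 4)*(r)
(5) = (h + 2)*(h^2 - 3*h - 10) = (h + 2)^2*(h - 5)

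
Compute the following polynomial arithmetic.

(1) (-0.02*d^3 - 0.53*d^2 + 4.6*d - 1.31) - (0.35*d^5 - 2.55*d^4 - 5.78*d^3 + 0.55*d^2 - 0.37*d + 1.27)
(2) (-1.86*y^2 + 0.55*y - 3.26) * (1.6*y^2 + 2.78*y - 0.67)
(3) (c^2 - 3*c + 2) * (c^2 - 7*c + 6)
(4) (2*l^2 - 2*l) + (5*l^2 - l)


(1) = -0.35*d^5 + 2.55*d^4 + 5.76*d^3 - 1.08*d^2 + 4.97*d - 2.58
(2) = -2.976*y^4 - 4.2908*y^3 - 2.4408*y^2 - 9.4313*y + 2.1842
(3) = c^4 - 10*c^3 + 29*c^2 - 32*c + 12
(4) = 7*l^2 - 3*l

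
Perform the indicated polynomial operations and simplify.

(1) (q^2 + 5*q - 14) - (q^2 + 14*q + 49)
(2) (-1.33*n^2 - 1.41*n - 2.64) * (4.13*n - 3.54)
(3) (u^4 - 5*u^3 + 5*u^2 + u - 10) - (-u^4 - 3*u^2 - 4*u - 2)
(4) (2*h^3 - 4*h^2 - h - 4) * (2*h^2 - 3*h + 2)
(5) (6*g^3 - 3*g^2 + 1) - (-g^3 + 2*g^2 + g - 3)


(1) = -9*q - 63
(2) = -5.4929*n^3 - 1.1151*n^2 - 5.9118*n + 9.3456
(3) = 2*u^4 - 5*u^3 + 8*u^2 + 5*u - 8
(4) = 4*h^5 - 14*h^4 + 14*h^3 - 13*h^2 + 10*h - 8
(5) = 7*g^3 - 5*g^2 - g + 4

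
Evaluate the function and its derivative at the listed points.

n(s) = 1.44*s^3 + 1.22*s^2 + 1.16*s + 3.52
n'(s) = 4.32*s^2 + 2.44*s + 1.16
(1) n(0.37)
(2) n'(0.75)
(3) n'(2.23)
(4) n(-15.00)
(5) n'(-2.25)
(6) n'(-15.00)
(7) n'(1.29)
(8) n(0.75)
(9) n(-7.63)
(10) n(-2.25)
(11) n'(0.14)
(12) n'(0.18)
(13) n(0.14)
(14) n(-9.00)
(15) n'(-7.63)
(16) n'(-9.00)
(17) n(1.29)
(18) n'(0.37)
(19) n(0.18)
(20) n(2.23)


(1) = 4.19
(2) = 5.42
(3) = 28.08
(4) = -4599.38
(5) = 17.54
(6) = 936.56
(7) = 11.50
(8) = 5.68
(9) = -573.95
(10) = -9.32
(11) = 1.59
(12) = 1.74
(13) = 3.71
(14) = -957.86
(15) = 234.04
(16) = 329.12
(17) = 10.14
(18) = 2.65
(19) = 3.78
(20) = 28.14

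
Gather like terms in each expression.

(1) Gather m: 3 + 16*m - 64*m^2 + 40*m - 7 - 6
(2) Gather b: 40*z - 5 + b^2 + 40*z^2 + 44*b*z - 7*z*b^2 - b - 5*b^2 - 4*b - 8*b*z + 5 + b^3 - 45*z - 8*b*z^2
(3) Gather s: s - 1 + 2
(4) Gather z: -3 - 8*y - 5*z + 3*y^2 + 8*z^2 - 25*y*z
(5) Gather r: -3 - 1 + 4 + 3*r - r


(1) = -64*m^2 + 56*m - 10
(2) = b^3 + b^2*(-7*z - 4) + b*(-8*z^2 + 36*z - 5) + 40*z^2 - 5*z
(3) = s + 1
(4) = 3*y^2 - 8*y + 8*z^2 + z*(-25*y - 5) - 3
(5) = 2*r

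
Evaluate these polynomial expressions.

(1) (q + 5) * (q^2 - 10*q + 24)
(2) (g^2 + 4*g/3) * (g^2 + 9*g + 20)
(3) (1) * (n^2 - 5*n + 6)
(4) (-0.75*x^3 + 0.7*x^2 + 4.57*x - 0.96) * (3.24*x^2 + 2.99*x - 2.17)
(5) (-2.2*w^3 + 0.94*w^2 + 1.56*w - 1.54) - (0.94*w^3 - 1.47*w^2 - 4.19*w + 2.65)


(1) = q^3 - 5*q^2 - 26*q + 120
(2) = g^4 + 31*g^3/3 + 32*g^2 + 80*g/3
(3) = n^2 - 5*n + 6
(4) = -2.43*x^5 + 0.0255*x^4 + 18.5273*x^3 + 9.0349*x^2 - 12.7873*x + 2.0832
(5) = -3.14*w^3 + 2.41*w^2 + 5.75*w - 4.19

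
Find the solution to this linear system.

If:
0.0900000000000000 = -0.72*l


Then:
l = -0.12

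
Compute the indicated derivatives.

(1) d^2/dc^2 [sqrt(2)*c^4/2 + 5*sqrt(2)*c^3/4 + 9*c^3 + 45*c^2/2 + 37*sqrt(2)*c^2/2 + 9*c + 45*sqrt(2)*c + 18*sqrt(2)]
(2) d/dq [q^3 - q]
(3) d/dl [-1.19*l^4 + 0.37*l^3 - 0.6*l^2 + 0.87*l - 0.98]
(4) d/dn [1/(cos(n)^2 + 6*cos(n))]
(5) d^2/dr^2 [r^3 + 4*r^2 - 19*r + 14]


(1) = 6*sqrt(2)*c^2 + 15*sqrt(2)*c/2 + 54*c + 45 + 37*sqrt(2)
(2) = 3*q^2 - 1
(3) = -4.76*l^3 + 1.11*l^2 - 1.2*l + 0.87
(4) = 2*(cos(n) + 3)*sin(n)/((cos(n) + 6)^2*cos(n)^2)
(5) = 6*r + 8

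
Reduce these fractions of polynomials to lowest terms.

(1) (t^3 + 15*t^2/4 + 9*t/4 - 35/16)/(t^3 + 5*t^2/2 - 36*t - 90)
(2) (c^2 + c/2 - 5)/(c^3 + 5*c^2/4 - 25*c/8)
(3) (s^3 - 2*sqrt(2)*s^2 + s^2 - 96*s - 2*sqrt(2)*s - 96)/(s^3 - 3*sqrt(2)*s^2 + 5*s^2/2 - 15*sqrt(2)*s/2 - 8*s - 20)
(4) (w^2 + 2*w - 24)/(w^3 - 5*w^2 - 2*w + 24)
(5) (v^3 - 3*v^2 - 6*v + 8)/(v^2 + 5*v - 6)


(1) = (8*t^2 + 10*t - 7)/(8*t^2 - 288)
(2) = (4*c - 8)/(4*c^2 - 5*c)
(3) = (2*s^3 + s^2*(2 - 4*sqrt(2)) + s*(-192 - 4*sqrt(2)) - 192)/(2*s^3 + s^2*(5 - 6*sqrt(2)) + s*(-15*sqrt(2) - 16) - 40)
(4) = (w + 6)/(w^2 - w - 6)
(5) = (v^2 - 2*v - 8)/(v + 6)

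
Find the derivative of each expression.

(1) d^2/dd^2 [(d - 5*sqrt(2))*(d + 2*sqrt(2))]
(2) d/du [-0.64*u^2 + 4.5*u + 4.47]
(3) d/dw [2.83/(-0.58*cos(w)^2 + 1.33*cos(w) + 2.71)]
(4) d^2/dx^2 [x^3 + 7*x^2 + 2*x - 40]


(1) = 2
(2) = 4.5 - 1.28*u
(3) = (3.7639 - 3.2828*cos(w))*sin(w)/(-0.58*cos(w)^2 + 1.33*cos(w) + 2.71)^2
(4) = 6*x + 14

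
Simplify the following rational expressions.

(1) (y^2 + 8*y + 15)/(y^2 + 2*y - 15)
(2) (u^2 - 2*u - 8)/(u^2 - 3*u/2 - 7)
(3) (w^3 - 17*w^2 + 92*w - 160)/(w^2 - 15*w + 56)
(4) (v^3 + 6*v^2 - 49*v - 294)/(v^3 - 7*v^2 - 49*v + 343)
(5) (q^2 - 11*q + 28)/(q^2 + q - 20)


(1) = (y + 3)/(y - 3)
(2) = (2*u - 8)/(2*u - 7)
(3) = (w^2 - 9*w + 20)/(w - 7)
(4) = (v + 6)/(v - 7)
(5) = (q - 7)/(q + 5)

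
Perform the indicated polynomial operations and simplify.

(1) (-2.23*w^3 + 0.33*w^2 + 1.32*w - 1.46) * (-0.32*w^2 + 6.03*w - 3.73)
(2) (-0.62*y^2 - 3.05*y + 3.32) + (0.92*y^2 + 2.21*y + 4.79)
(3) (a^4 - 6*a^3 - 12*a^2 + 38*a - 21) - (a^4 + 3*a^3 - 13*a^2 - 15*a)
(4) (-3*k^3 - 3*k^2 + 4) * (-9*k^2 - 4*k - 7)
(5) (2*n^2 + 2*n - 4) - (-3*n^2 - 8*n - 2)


(1) = 0.7136*w^5 - 13.5525*w^4 + 9.8854*w^3 + 7.1959*w^2 - 13.7274*w + 5.4458
(2) = 0.3*y^2 - 0.84*y + 8.11
(3) = -9*a^3 + a^2 + 53*a - 21
(4) = 27*k^5 + 39*k^4 + 33*k^3 - 15*k^2 - 16*k - 28
(5) = 5*n^2 + 10*n - 2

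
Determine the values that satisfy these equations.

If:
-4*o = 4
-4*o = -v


Then:
o = -1
v = -4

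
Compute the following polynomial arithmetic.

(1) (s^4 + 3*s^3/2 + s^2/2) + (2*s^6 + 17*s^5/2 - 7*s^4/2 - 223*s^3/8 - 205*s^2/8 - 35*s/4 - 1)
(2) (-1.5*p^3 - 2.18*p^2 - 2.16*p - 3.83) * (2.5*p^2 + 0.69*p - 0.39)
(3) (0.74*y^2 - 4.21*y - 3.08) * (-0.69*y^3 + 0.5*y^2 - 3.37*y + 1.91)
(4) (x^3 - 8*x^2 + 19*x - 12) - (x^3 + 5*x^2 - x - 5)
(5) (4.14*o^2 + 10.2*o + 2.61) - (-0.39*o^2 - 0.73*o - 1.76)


(1) = 2*s^6 + 17*s^5/2 - 5*s^4/2 - 211*s^3/8 - 201*s^2/8 - 35*s/4 - 1
(2) = -3.75*p^5 - 6.485*p^4 - 6.3192*p^3 - 10.2152*p^2 - 1.8003*p + 1.4937
(3) = -0.5106*y^5 + 3.2749*y^4 - 2.4736*y^3 + 14.0611*y^2 + 2.3385*y - 5.8828
(4) = -13*x^2 + 20*x - 7
(5) = 4.53*o^2 + 10.93*o + 4.37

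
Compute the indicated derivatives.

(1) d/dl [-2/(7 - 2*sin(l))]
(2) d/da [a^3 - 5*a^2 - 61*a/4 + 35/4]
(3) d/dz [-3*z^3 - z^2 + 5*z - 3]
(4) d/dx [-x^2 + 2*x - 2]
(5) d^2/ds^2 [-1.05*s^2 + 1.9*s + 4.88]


(1) = -4*cos(l)/(2*sin(l) - 7)^2
(2) = 3*a^2 - 10*a - 61/4
(3) = -9*z^2 - 2*z + 5
(4) = 2 - 2*x
(5) = -2.10000000000000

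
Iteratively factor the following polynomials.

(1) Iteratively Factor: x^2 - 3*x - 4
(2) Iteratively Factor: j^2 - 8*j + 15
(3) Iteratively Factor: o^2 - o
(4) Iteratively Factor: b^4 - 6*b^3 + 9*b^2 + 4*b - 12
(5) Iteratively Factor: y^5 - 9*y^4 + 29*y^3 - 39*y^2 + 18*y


(1) = (x - 4)*(x + 1)
(2) = (j - 3)*(j - 5)
(3) = (o - 1)*(o)
(4) = (b - 2)*(b^3 - 4*b^2 + b + 6) = (b - 3)*(b - 2)*(b^2 - b - 2) = (b - 3)*(b - 2)*(b + 1)*(b - 2)
(5) = (y)*(y^4 - 9*y^3 + 29*y^2 - 39*y + 18) = y*(y - 3)*(y^3 - 6*y^2 + 11*y - 6) = y*(y - 3)*(y - 2)*(y^2 - 4*y + 3) = y*(y - 3)^2*(y - 2)*(y - 1)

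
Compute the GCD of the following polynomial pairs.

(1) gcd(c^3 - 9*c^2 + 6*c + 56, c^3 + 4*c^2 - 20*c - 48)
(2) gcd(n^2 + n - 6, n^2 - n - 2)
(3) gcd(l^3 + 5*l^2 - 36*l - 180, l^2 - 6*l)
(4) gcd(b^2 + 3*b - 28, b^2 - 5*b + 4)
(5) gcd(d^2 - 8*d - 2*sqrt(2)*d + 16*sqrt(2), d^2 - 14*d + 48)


(1) = gcd((c - 7)*(c - 4)*(c + 2), (c - 4)*(c + 2)*(c + 6)) = c^2 - 2*c - 8
(2) = gcd((n - 2)*(n + 3), (n - 2)*(n + 1)) = n - 2
(3) = gcd((l - 6)*(l + 5)*(l + 6), l*(l - 6)) = l - 6
(4) = b - 4
(5) = gcd((d - 8)*(d - 2*sqrt(2)), (d - 8)*(d - 6)) = d - 8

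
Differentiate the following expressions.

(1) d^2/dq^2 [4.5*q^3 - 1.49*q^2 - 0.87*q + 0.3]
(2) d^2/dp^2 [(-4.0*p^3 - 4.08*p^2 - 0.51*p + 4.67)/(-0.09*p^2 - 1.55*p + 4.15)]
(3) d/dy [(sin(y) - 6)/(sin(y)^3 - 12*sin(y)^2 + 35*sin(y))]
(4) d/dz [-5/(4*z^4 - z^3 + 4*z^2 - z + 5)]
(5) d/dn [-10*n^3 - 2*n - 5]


(1) = 27.0*q - 2.98
(2) = (21.077942*p^3 - 145.463682*p^2 + 410.57412*p + 121.16891)/(0.000729*p^6 + 0.037665*p^5 + 0.54783*p^4 + 0.250325*p^3 - 25.26105*p^2 + 80.084625*p - 71.473375)
(3) = 2*(-sin(y)^3 + 15*sin(y)^2 - 72*sin(y) + 105)*cos(y)/((sin(y) - 7)^2*(sin(y) - 5)^2*sin(y)^2)
(4) = 5*(16*z^3 - 3*z^2 + 8*z - 1)/(4*z^4 - z^3 + 4*z^2 - z + 5)^2
(5) = -30*n^2 - 2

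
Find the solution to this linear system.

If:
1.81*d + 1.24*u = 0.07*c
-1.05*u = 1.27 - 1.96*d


Then:
c = 31.5663265306122*u + 16.7543731778426
d = 0.535714285714286*u + 0.647959183673469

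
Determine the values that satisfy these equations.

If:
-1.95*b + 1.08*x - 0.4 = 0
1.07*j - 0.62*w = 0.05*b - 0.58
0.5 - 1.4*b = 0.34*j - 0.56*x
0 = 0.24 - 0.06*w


Then:
b = 0.26
j = 1.79
w = 4.00
x = 0.83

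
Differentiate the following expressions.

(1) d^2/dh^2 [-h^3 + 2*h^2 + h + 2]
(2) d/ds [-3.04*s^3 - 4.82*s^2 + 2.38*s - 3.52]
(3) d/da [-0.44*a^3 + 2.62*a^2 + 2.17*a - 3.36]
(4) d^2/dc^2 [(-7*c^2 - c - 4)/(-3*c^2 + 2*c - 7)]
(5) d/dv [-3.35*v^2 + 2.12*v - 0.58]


(1) = 4 - 6*h
(2) = -9.12*s^2 - 9.64*s + 2.38
(3) = -1.32*a^2 + 5.24*a + 2.17
(4) = 2*(51*c^3 - 333*c^2 - 135*c + 289)/(27*c^6 - 54*c^5 + 225*c^4 - 260*c^3 + 525*c^2 - 294*c + 343)
(5) = 2.12 - 6.7*v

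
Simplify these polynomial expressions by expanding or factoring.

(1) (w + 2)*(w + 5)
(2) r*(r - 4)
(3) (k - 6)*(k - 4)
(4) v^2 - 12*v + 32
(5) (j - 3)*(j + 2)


(1) = w^2 + 7*w + 10
(2) = r^2 - 4*r
(3) = k^2 - 10*k + 24
(4) = (v - 8)*(v - 4)
(5) = j^2 - j - 6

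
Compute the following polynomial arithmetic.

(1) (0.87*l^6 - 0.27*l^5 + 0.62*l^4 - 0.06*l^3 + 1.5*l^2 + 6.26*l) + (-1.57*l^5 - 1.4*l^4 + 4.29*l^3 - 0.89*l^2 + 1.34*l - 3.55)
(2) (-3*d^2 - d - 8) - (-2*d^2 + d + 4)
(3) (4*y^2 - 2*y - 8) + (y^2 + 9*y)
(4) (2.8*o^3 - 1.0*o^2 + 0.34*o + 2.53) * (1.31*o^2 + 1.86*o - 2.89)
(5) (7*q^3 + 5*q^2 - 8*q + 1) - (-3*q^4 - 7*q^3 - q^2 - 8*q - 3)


(1) = 0.87*l^6 - 1.84*l^5 - 0.78*l^4 + 4.23*l^3 + 0.61*l^2 + 7.6*l - 3.55
(2) = -d^2 - 2*d - 12
(3) = 5*y^2 + 7*y - 8
(4) = 3.668*o^5 + 3.898*o^4 - 9.5066*o^3 + 6.8367*o^2 + 3.7232*o - 7.3117
(5) = 3*q^4 + 14*q^3 + 6*q^2 + 4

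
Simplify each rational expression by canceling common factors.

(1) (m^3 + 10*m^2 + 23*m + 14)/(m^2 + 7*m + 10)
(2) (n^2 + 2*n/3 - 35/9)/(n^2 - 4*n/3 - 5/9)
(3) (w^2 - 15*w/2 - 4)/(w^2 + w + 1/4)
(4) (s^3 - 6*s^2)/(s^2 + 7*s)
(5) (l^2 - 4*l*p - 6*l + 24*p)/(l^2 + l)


(1) = (m^2 + 8*m + 7)/(m + 5)
(2) = (3*n + 7)/(3*n + 1)
(3) = (2*w - 16)/(2*w + 1)
(4) = (s^2 - 6*s)/(s + 7)
(5) = (l^2 - 4*l*p - 6*l + 24*p)/(l^2 + l)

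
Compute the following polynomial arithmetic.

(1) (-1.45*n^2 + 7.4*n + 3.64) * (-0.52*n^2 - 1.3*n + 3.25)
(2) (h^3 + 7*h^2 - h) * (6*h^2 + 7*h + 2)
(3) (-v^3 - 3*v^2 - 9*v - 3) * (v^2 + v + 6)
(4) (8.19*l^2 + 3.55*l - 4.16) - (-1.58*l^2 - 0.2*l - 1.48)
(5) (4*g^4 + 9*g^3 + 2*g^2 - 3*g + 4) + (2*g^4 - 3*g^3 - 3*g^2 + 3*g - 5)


(1) = 0.754*n^4 - 1.963*n^3 - 16.2253*n^2 + 19.318*n + 11.83
(2) = 6*h^5 + 49*h^4 + 45*h^3 + 7*h^2 - 2*h
(3) = -v^5 - 4*v^4 - 18*v^3 - 30*v^2 - 57*v - 18
(4) = 9.77*l^2 + 3.75*l - 2.68
(5) = 6*g^4 + 6*g^3 - g^2 - 1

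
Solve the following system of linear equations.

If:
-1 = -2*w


Then:
w = 1/2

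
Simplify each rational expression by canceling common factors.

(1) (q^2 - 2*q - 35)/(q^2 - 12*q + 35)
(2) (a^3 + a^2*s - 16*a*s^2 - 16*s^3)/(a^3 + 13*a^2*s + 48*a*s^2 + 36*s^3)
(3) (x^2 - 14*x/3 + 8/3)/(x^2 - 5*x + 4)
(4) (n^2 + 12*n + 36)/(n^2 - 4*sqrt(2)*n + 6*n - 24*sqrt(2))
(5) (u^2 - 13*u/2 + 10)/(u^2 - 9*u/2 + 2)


(1) = (q + 5)/(q - 5)
(2) = (a^2 - 16*s^2)/(a^2 + 12*a*s + 36*s^2)
(3) = (3*x - 2)/(3*x - 3)
(4) = (n + 6)/(n - 4*sqrt(2))
(5) = (2*u - 5)/(2*u - 1)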